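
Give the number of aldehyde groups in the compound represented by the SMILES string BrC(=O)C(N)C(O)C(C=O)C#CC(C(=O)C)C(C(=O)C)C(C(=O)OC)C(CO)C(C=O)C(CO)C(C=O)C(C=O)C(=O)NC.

4

–C(=O)Br: carbonyl C bonded to C and to a halogen → acyl halide (not alkyl halide).
–NH2 on an sp³ carbon with no adjacent C=O → amine.
–OH on an sp³ carbon → alcohol (secondary).
pendant –CHO: carbonyl C bonded to C and H → aldehyde.
C≡C triple bond → alkyne.
pendant –COCH3: carbonyl C bonded to two carbons → ketone.
pendant –COCH3: carbonyl C bonded to two carbons → ketone.
pendant –COOCH3: carbonyl C bonded to C and –OCH3 → ester.
pendant –CH2OH on an sp³ backbone C → alcohol.
pendant –CHO: carbonyl C bonded to C and H → aldehyde.
pendant –CH2OH on an sp³ backbone C → alcohol.
pendant –CHO: carbonyl C bonded to C and H → aldehyde.
pendant –CHO: carbonyl C bonded to C and H → aldehyde.
–C(=O)NHCH3: carbonyl C bonded to C and to N → amide (the N is not an amine).
Aldehyde appears at: CH(CHO), CH(CHO), CH(CHO), CH(CHO) → 4.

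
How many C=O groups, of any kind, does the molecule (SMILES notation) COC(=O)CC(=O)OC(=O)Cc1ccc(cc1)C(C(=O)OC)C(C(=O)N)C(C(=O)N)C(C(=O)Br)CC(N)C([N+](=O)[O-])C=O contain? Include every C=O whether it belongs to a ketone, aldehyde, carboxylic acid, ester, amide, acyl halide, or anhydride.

CH3OOC: ester, 1 C=O (running total 1).
CH2CO-O-COCH2: anhydride, 2 C=O (running total 3).
CH(COOCH3): ester, 1 C=O (running total 4).
CH(CONH2): amide, 1 C=O (running total 5).
CH(CONH2): amide, 1 C=O (running total 6).
CH(COBr): acyl halide, 1 C=O (running total 7).
CHO: aldehyde, 1 C=O (running total 8).

8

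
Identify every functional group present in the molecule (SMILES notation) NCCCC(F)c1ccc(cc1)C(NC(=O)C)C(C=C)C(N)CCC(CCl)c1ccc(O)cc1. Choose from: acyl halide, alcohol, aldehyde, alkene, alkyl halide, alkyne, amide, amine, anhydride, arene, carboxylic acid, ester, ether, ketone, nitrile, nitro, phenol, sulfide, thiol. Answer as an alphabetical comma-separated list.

Reading the structure from left to right:
  H2NCH2: –NH2 on an sp³ carbon with no adjacent C=O → amine.
  CH(F): halogen on an sp³ carbon → alkyl halide.
  C6H4: para-disubstituted benzene ring → arene.
  CH(NHCOCH3): pendant –NHC(=O)CH3: N bonded to a carbonyl → amide (not amine).
  CH(CH=CH2): pendant –CH=CH2: C=C double bond → alkene.
  CH(NH2): –NH2 on an sp³ carbon with no adjacent C=O → amine.
  CH(CH2Cl): pendant –CH2X: halogen on sp³ carbon → alkyl halide.
  C6H4OH: –OH attached directly to an aromatic ring → phenol (not alcohol); the ring itself is an arene.

alkene, alkyl halide, amide, amine, arene, phenol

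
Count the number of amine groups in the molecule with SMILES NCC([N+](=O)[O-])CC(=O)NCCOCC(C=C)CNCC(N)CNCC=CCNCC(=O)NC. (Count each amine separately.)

5

–NH2 on an sp³ carbon with no adjacent C=O → amine.
–NO2 on an sp³ carbon → nitro (the N=O is not a carbonyl).
–C(=O)–N– linkage → amide (the N is not an amine).
C–O–C with sp³ carbons on both sides and no adjacent C=O → ether.
pendant –CH=CH2: C=C double bond → alkene.
C–N–C with sp³ carbons and no adjacent C=O → amine (secondary).
–NH2 on an sp³ carbon with no adjacent C=O → amine.
C–N–C with sp³ carbons and no adjacent C=O → amine (secondary).
C=C double bond → alkene.
C–N–C with sp³ carbons and no adjacent C=O → amine (secondary).
–C(=O)NHCH3: carbonyl C bonded to C and to N → amide (the N is not an amine).
Amine appears at: H2NCH2, CH2NHCH2, CH(NH2), CH2NHCH2, CH2NHCH2 → 5.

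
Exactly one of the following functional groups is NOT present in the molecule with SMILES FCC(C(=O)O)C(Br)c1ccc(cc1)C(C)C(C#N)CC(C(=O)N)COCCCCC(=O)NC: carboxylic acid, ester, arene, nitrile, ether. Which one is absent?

ether: present (CH2OCH2 — C–O–C with sp³ carbons on both sides and no adjacent C=O → ether).
arene: present (C6H4 — para-disubstituted benzene ring → arene).
carboxylic acid: present (CH(COOH) — pendant –COOH: carbonyl C bonded to C and –OH → carboxylic acid).
nitrile: present (CH(CN) — pendant –C≡N: nitrile).
ester: no segment matches this pattern.

ester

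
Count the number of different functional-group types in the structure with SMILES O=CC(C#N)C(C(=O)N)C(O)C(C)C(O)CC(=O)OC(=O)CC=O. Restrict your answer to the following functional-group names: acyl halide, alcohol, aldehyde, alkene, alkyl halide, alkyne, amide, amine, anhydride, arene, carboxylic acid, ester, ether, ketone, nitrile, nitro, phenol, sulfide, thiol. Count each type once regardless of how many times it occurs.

Working along the chain:
  OHC: terminal –CHO: carbonyl C bonded to H and C → aldehyde.
  CH(CN): pendant –C≡N: nitrile.
  CH(CONH2): pendant –CONH2: carbonyl C bonded to C and N → amide.
  CH(OH): –OH on an sp³ carbon → alcohol (secondary).
  CH(OH): –OH on an sp³ carbon → alcohol (secondary).
  CH2CO-O-COCH2: two acyl groups sharing one oxygen, –C(=O)–O–C(=O)– → anhydride.
  CHO: terminal –CHO: carbonyl C bonded to H and C → aldehyde.
Distinct types present: alcohol, aldehyde, amide, anhydride, nitrile.

5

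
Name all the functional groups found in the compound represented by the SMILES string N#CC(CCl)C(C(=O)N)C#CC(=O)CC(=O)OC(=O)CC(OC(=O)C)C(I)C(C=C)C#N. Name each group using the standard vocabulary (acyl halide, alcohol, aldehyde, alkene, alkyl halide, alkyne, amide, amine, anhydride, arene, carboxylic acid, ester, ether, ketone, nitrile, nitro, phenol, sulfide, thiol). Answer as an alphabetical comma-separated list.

alkene, alkyl halide, alkyne, amide, anhydride, ester, ketone, nitrile

Reading the structure from left to right:
  N≡C: N≡C–: carbon triple-bonded to nitrogen → nitrile.
  CH(CH2Cl): pendant –CH2X: halogen on sp³ carbon → alkyl halide.
  CH(CONH2): pendant –CONH2: carbonyl C bonded to C and N → amide.
  C≡C: C≡C triple bond → alkyne.
  CO: –C(=O)– with carbon on both sides → ketone.
  CH2CO-O-COCH2: two acyl groups sharing one oxygen, –C(=O)–O–C(=O)– → anhydride.
  CH(OCOCH3): pendant –OC(=O)CH3: an acyloxy group → ester.
  CH(I): halogen on an sp³ carbon → alkyl halide.
  CH(CH=CH2): pendant –CH=CH2: C=C double bond → alkene.
  CN: –C≡N: carbon triple-bonded to nitrogen → nitrile.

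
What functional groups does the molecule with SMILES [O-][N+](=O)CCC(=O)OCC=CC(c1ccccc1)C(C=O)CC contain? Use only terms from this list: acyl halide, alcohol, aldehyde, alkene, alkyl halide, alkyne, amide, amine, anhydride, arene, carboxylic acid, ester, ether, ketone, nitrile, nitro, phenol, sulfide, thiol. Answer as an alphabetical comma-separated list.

Reading the structure from left to right:
  O2NCH2: –NO2 on carbon → nitro group.
  CH2COOCH2: –C(=O)–O–C with C on the carbonyl side → ester.
  CH=CH: C=C double bond → alkene.
  CH(C6H5): pendant –C6H5: benzene ring → arene.
  CH(CHO): pendant –CHO: carbonyl C bonded to C and H → aldehyde.

aldehyde, alkene, arene, ester, nitro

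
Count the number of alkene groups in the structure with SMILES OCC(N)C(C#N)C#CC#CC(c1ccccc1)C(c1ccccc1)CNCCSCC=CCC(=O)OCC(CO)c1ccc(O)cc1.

1

Reading the structure from left to right:
  HOCH2: HO– on an sp³ carbon → alcohol.
  CH(NH2): –NH2 on an sp³ carbon with no adjacent C=O → amine.
  CH(CN): pendant –C≡N: nitrile.
  C≡C: C≡C triple bond → alkyne.
  C≡C: C≡C triple bond → alkyne.
  CH(C6H5): pendant –C6H5: benzene ring → arene.
  CH(C6H5): pendant –C6H5: benzene ring → arene.
  CH2NHCH2: C–N–C with sp³ carbons and no adjacent C=O → amine (secondary).
  CH2SCH2: C–S–C linkage → sulfide (thioether).
  CH=CH: C=C double bond → alkene.
  CH2COOCH2: –C(=O)–O–C with C on the carbonyl side → ester.
  CH(CH2OH): pendant –CH2OH on an sp³ backbone C → alcohol.
  C6H4OH: –OH attached directly to an aromatic ring → phenol (not alcohol); the ring itself is an arene.
Alkene appears at: CH=CH → 1.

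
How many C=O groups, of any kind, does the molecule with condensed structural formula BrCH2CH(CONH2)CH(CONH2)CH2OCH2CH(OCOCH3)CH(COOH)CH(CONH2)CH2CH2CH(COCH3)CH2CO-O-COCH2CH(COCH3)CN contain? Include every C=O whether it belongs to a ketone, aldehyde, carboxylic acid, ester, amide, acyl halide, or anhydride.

9

CH(CONH2): amide, 1 C=O (running total 1).
CH(CONH2): amide, 1 C=O (running total 2).
CH(OCOCH3): ester, 1 C=O (running total 3).
CH(COOH): carboxylic acid, 1 C=O (running total 4).
CH(CONH2): amide, 1 C=O (running total 5).
CH(COCH3): ketone, 1 C=O (running total 6).
CH2CO-O-COCH2: anhydride, 2 C=O (running total 8).
CH(COCH3): ketone, 1 C=O (running total 9).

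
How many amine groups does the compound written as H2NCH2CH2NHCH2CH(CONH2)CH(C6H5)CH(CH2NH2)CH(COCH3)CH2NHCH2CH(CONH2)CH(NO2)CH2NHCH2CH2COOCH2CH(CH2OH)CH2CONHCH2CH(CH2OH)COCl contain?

–NH2 on an sp³ carbon with no adjacent C=O → amine.
C–N–C with sp³ carbons and no adjacent C=O → amine (secondary).
pendant –CONH2: carbonyl C bonded to C and N → amide.
pendant –C6H5: benzene ring → arene.
pendant –CH2NH2: N on sp³ C, no adjacent C=O → amine.
pendant –COCH3: carbonyl C bonded to two carbons → ketone.
C–N–C with sp³ carbons and no adjacent C=O → amine (secondary).
pendant –CONH2: carbonyl C bonded to C and N → amide.
–NO2 on an sp³ carbon → nitro (the N=O is not a carbonyl).
C–N–C with sp³ carbons and no adjacent C=O → amine (secondary).
–C(=O)–O–C with C on the carbonyl side → ester.
pendant –CH2OH on an sp³ backbone C → alcohol.
–C(=O)–N– linkage → amide (the N is not an amine).
pendant –CH2OH on an sp³ backbone C → alcohol.
–C(=O)Cl: carbonyl C bonded to C and to a halogen → acyl halide (not alkyl halide).
Amine appears at: H2NCH2, CH2NHCH2, CH(CH2NH2), CH2NHCH2, CH2NHCH2 → 5.

5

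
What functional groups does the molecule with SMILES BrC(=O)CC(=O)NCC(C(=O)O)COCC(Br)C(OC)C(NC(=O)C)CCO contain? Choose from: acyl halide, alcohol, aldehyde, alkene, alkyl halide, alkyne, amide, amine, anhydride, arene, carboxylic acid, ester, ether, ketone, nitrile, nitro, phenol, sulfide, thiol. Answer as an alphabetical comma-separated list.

acyl halide, alcohol, alkyl halide, amide, carboxylic acid, ether

–C(=O)Br: carbonyl C bonded to C and to a halogen → acyl halide (not alkyl halide).
–C(=O)–N– linkage → amide (the N is not an amine).
pendant –COOH: carbonyl C bonded to C and –OH → carboxylic acid.
C–O–C with sp³ carbons on both sides and no adjacent C=O → ether.
halogen on an sp³ carbon → alkyl halide.
pendant –OCH3: C–O–C with sp³ C, no adjacent C=O → ether.
pendant –NHC(=O)CH3: N bonded to a carbonyl → amide (not amine).
–OH on an sp³ carbon → alcohol.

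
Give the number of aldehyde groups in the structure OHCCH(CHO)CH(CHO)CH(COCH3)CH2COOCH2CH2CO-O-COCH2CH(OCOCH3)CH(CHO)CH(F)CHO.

terminal –CHO: carbonyl C bonded to H and C → aldehyde.
pendant –CHO: carbonyl C bonded to C and H → aldehyde.
pendant –CHO: carbonyl C bonded to C and H → aldehyde.
pendant –COCH3: carbonyl C bonded to two carbons → ketone.
–C(=O)–O–C with C on the carbonyl side → ester.
two acyl groups sharing one oxygen, –C(=O)–O–C(=O)– → anhydride.
pendant –OC(=O)CH3: an acyloxy group → ester.
pendant –CHO: carbonyl C bonded to C and H → aldehyde.
halogen on an sp³ carbon → alkyl halide.
terminal –CHO: carbonyl C bonded to H and C → aldehyde.
Aldehyde appears at: OHC, CH(CHO), CH(CHO), CH(CHO), CHO → 5.

5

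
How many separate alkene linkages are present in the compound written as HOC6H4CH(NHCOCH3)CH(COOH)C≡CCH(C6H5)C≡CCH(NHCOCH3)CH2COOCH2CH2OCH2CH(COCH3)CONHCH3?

–OH attached directly to an aromatic ring → phenol (not alcohol); the ring itself is an arene.
pendant –NHC(=O)CH3: N bonded to a carbonyl → amide (not amine).
pendant –COOH: carbonyl C bonded to C and –OH → carboxylic acid.
C≡C triple bond → alkyne.
pendant –C6H5: benzene ring → arene.
C≡C triple bond → alkyne.
pendant –NHC(=O)CH3: N bonded to a carbonyl → amide (not amine).
–C(=O)–O–C with C on the carbonyl side → ester.
C–O–C with sp³ carbons on both sides and no adjacent C=O → ether.
pendant –COCH3: carbonyl C bonded to two carbons → ketone.
–C(=O)NHCH3: carbonyl C bonded to C and to N → amide (the N is not an amine).
No segment is a alkene: HOC6H4 is arene/phenol, not alkene; C≡C is alkyne, not alkene; CH(C6H5) is arene, not alkene. → 0.

0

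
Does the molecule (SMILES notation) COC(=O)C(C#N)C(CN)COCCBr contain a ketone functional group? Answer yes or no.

CH3O–C(=O)–: carbonyl C bonded to C and to –OCH3 → ester (not ketone + ether).
pendant –C≡N: nitrile.
pendant –CH2NH2: N on sp³ C, no adjacent C=O → amine.
C–O–C with sp³ carbons on both sides and no adjacent C=O → ether.
halogen on an sp³ carbon → alkyl halide.
In CH3OOC, the C=O is bonded to an –O–C group, which defines an ester, not a ketone.
The groups actually present are: alkyl halide, amine, ester, ether, nitrile.

no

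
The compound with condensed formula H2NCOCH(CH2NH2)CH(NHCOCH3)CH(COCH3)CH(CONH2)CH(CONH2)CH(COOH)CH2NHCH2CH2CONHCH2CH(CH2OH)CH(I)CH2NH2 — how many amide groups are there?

Reading the structure from left to right:
  H2NCO: –C(=O)NH2: carbonyl C bonded to C and to N → amide (the N is not a separate amine).
  CH(CH2NH2): pendant –CH2NH2: N on sp³ C, no adjacent C=O → amine.
  CH(NHCOCH3): pendant –NHC(=O)CH3: N bonded to a carbonyl → amide (not amine).
  CH(COCH3): pendant –COCH3: carbonyl C bonded to two carbons → ketone.
  CH(CONH2): pendant –CONH2: carbonyl C bonded to C and N → amide.
  CH(CONH2): pendant –CONH2: carbonyl C bonded to C and N → amide.
  CH(COOH): pendant –COOH: carbonyl C bonded to C and –OH → carboxylic acid.
  CH2NHCH2: C–N–C with sp³ carbons and no adjacent C=O → amine (secondary).
  CH2CONHCH2: –C(=O)–N– linkage → amide (the N is not an amine).
  CH(CH2OH): pendant –CH2OH on an sp³ backbone C → alcohol.
  CH(I): halogen on an sp³ carbon → alkyl halide.
  CH2NH2: –NH2 on an sp³ carbon with no adjacent C=O → amine.
Amide appears at: H2NCO, CH(NHCOCH3), CH(CONH2), CH(CONH2), CH2CONHCH2 → 5.

5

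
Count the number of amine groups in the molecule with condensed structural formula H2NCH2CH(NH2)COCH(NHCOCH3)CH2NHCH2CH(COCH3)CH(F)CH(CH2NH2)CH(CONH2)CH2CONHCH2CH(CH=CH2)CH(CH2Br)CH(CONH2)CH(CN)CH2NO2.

Taking each segment in turn:
  H2NCH2: –NH2 on an sp³ carbon with no adjacent C=O → amine.
  CH(NH2): –NH2 on an sp³ carbon with no adjacent C=O → amine.
  CO: –C(=O)– with carbon on both sides → ketone.
  CH(NHCOCH3): pendant –NHC(=O)CH3: N bonded to a carbonyl → amide (not amine).
  CH2NHCH2: C–N–C with sp³ carbons and no adjacent C=O → amine (secondary).
  CH(COCH3): pendant –COCH3: carbonyl C bonded to two carbons → ketone.
  CH(F): halogen on an sp³ carbon → alkyl halide.
  CH(CH2NH2): pendant –CH2NH2: N on sp³ C, no adjacent C=O → amine.
  CH(CONH2): pendant –CONH2: carbonyl C bonded to C and N → amide.
  CH2CONHCH2: –C(=O)–N– linkage → amide (the N is not an amine).
  CH(CH=CH2): pendant –CH=CH2: C=C double bond → alkene.
  CH(CH2Br): pendant –CH2X: halogen on sp³ carbon → alkyl halide.
  CH(CONH2): pendant –CONH2: carbonyl C bonded to C and N → amide.
  CH(CN): pendant –C≡N: nitrile.
  CH2NO2: –NO2 on carbon → nitro group.
Amine appears at: H2NCH2, CH(NH2), CH2NHCH2, CH(CH2NH2) → 4.

4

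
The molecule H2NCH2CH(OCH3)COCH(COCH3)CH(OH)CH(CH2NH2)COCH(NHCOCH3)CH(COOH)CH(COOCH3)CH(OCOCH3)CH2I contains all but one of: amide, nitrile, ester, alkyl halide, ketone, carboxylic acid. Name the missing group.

nitrile

ketone: present (CO — –C(=O)– with carbon on both sides → ketone).
amide: present (CH(NHCOCH3) — pendant –NHC(=O)CH3: N bonded to a carbonyl → amide (not amine)).
alkyl halide: present (CH2I — halogen on an sp³ carbon → alkyl halide).
ester: present (CH(COOCH3) — pendant –COOCH3: carbonyl C bonded to C and –OCH3 → ester).
carboxylic acid: present (CH(COOH) — pendant –COOH: carbonyl C bonded to C and –OH → carboxylic acid).
nitrile: no segment matches this pattern.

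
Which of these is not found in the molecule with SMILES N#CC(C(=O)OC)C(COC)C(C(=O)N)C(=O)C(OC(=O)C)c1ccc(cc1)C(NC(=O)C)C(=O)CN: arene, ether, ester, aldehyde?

ester: present (CH(COOCH3) — pendant –COOCH3: carbonyl C bonded to C and –OCH3 → ester).
ether: present (CH(CH2OCH3) — pendant –CH2OCH3: C–O–C linkage → ether).
arene: present (C6H4 — para-disubstituted benzene ring → arene).
aldehyde: absent. In CO, the carbonyl carbon is bonded to two carbons, so it is a ketone, not an aldehyde.

aldehyde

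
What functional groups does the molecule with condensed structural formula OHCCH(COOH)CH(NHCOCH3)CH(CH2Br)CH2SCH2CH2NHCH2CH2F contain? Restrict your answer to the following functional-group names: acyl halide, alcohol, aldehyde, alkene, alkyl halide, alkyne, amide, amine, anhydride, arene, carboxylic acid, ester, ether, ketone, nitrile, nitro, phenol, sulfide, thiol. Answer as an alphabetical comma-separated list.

Working along the chain:
  OHC: terminal –CHO: carbonyl C bonded to H and C → aldehyde.
  CH(COOH): pendant –COOH: carbonyl C bonded to C and –OH → carboxylic acid.
  CH(NHCOCH3): pendant –NHC(=O)CH3: N bonded to a carbonyl → amide (not amine).
  CH(CH2Br): pendant –CH2X: halogen on sp³ carbon → alkyl halide.
  CH2SCH2: C–S–C linkage → sulfide (thioether).
  CH2NHCH2: C–N–C with sp³ carbons and no adjacent C=O → amine (secondary).
  CH2F: halogen on an sp³ carbon → alkyl halide.

aldehyde, alkyl halide, amide, amine, carboxylic acid, sulfide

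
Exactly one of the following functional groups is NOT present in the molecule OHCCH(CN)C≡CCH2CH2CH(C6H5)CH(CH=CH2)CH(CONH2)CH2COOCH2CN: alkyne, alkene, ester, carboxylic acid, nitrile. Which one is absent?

carboxylic acid

nitrile: present (CH(CN) — pendant –C≡N: nitrile).
alkene: present (CH(CH=CH2) — pendant –CH=CH2: C=C double bond → alkene).
alkyne: present (C≡C — C≡C triple bond → alkyne).
ester: present (CH2COOCH2 — –C(=O)–O–C with C on the carbonyl side → ester).
carboxylic acid: absent. In CH2COOCH2, the acyl oxygen is bonded to carbon (–O–C), not to H, so this is an ester. In CH(CONH2), the carbonyl is bonded to nitrogen, not to –OH; that is an amide.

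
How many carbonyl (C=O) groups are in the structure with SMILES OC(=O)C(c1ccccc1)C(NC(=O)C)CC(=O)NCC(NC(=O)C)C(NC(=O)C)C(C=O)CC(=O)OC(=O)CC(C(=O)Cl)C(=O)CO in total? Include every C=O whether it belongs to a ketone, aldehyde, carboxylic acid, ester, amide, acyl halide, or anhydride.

HOOC: carboxylic acid, 1 C=O (running total 1).
CH(NHCOCH3): amide, 1 C=O (running total 2).
CH2CONHCH2: amide, 1 C=O (running total 3).
CH(NHCOCH3): amide, 1 C=O (running total 4).
CH(NHCOCH3): amide, 1 C=O (running total 5).
CH(CHO): aldehyde, 1 C=O (running total 6).
CH2CO-O-COCH2: anhydride, 2 C=O (running total 8).
CH(COCl): acyl halide, 1 C=O (running total 9).
CO: ketone, 1 C=O (running total 10).

10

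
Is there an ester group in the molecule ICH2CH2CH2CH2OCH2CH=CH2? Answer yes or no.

halogen on an sp³ carbon → alkyl halide.
C–O–C with sp³ carbons on both sides and no adjacent C=O → ether.
C=C double bond → alkene.
The groups actually present are: alkene, alkyl halide, ether.

no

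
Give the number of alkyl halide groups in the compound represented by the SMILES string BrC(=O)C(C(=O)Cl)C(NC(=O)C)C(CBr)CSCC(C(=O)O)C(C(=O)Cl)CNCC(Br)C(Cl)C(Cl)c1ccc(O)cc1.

4

Taking each segment in turn:
  BrCO: –C(=O)Br: carbonyl C bonded to C and to a halogen → acyl halide (not alkyl halide).
  CH(COCl): pendant –C(=O)X: carbonyl C bonded to C and halogen → acyl halide.
  CH(NHCOCH3): pendant –NHC(=O)CH3: N bonded to a carbonyl → amide (not amine).
  CH(CH2Br): pendant –CH2X: halogen on sp³ carbon → alkyl halide.
  CH2SCH2: C–S–C linkage → sulfide (thioether).
  CH(COOH): pendant –COOH: carbonyl C bonded to C and –OH → carboxylic acid.
  CH(COCl): pendant –C(=O)X: carbonyl C bonded to C and halogen → acyl halide.
  CH2NHCH2: C–N–C with sp³ carbons and no adjacent C=O → amine (secondary).
  CH(Br): halogen on an sp³ carbon → alkyl halide.
  CH(Cl): halogen on an sp³ carbon → alkyl halide.
  CH(Cl): halogen on an sp³ carbon → alkyl halide.
  C6H4OH: –OH attached directly to an aromatic ring → phenol (not alcohol); the ring itself is an arene.
Alkyl halide appears at: CH(CH2Br), CH(Br), CH(Cl), CH(Cl) → 4.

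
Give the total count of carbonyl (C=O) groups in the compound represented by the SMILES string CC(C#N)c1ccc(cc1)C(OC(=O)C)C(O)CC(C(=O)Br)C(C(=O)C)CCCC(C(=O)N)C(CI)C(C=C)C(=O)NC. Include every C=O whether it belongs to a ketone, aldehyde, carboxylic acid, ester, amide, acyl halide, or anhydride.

CH(OCOCH3): ester, 1 C=O (running total 1).
CH(COBr): acyl halide, 1 C=O (running total 2).
CH(COCH3): ketone, 1 C=O (running total 3).
CH(CONH2): amide, 1 C=O (running total 4).
CONHCH3: amide, 1 C=O (running total 5).

5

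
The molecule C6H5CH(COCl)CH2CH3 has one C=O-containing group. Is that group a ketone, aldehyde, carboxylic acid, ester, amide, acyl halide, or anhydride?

The carbonyl is in the CH(COCl) segment: pendant –C(=O)X: carbonyl C bonded to C and halogen → acyl halide.

acyl halide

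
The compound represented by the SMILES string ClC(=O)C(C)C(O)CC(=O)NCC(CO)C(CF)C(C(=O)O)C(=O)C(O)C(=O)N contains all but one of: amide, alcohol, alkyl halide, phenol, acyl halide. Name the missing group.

phenol

acyl halide: present (ClCO — –C(=O)Cl: carbonyl C bonded to C and to a halogen → acyl halide (not alkyl halide)).
alcohol: present (CH(OH) — –OH on an sp³ carbon → alcohol (secondary)).
alkyl halide: present (CH(CH2F) — pendant –CH2X: halogen on sp³ carbon → alkyl halide).
amide: present (CH2CONHCH2 — –C(=O)–N– linkage → amide (the N is not an amine)).
phenol: absent. In each of CH(OH) and CH(CH2OH), the –OH is on an sp³ carbon, not on an aromatic ring, so it is an alcohol.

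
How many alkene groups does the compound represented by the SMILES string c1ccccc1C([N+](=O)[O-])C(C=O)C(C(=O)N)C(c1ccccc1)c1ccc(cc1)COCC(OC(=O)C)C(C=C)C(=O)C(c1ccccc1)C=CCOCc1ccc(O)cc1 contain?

Working along the chain:
  C6H5: C6H5– phenyl ring → arene.
  CH(NO2): –NO2 on an sp³ carbon → nitro (the N=O is not a carbonyl).
  CH(CHO): pendant –CHO: carbonyl C bonded to C and H → aldehyde.
  CH(CONH2): pendant –CONH2: carbonyl C bonded to C and N → amide.
  CH(C6H5): pendant –C6H5: benzene ring → arene.
  C6H4: para-disubstituted benzene ring → arene.
  CH2OCH2: C–O–C with sp³ carbons on both sides and no adjacent C=O → ether.
  CH(OCOCH3): pendant –OC(=O)CH3: an acyloxy group → ester.
  CH(CH=CH2): pendant –CH=CH2: C=C double bond → alkene.
  CO: –C(=O)– with carbon on both sides → ketone.
  CH(C6H5): pendant –C6H5: benzene ring → arene.
  CH=CH: C=C double bond → alkene.
  CH2OCH2: C–O–C with sp³ carbons on both sides and no adjacent C=O → ether.
  C6H4OH: –OH attached directly to an aromatic ring → phenol (not alcohol); the ring itself is an arene.
Alkene appears at: CH(CH=CH2), CH=CH → 2.

2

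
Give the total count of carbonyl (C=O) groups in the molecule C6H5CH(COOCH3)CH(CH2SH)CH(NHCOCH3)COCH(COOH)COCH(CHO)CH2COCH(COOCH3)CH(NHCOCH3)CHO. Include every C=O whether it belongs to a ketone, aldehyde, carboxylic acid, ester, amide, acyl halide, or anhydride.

10

CH(COOCH3): ester, 1 C=O (running total 1).
CH(NHCOCH3): amide, 1 C=O (running total 2).
CO: ketone, 1 C=O (running total 3).
CH(COOH): carboxylic acid, 1 C=O (running total 4).
CO: ketone, 1 C=O (running total 5).
CH(CHO): aldehyde, 1 C=O (running total 6).
CO: ketone, 1 C=O (running total 7).
CH(COOCH3): ester, 1 C=O (running total 8).
CH(NHCOCH3): amide, 1 C=O (running total 9).
CHO: aldehyde, 1 C=O (running total 10).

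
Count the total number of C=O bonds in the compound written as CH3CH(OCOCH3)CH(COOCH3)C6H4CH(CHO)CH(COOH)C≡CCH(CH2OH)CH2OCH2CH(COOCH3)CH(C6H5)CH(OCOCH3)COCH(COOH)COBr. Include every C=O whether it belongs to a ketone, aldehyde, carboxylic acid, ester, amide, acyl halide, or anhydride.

9

CH(OCOCH3): ester, 1 C=O (running total 1).
CH(COOCH3): ester, 1 C=O (running total 2).
CH(CHO): aldehyde, 1 C=O (running total 3).
CH(COOH): carboxylic acid, 1 C=O (running total 4).
CH(COOCH3): ester, 1 C=O (running total 5).
CH(OCOCH3): ester, 1 C=O (running total 6).
CO: ketone, 1 C=O (running total 7).
CH(COOH): carboxylic acid, 1 C=O (running total 8).
COBr: acyl halide, 1 C=O (running total 9).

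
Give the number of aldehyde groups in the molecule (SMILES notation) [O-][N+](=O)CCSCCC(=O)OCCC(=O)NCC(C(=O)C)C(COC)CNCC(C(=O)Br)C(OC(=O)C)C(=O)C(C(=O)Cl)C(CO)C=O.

1

–NO2 on carbon → nitro group.
C–S–C linkage → sulfide (thioether).
–C(=O)–O–C with C on the carbonyl side → ester.
–C(=O)–N– linkage → amide (the N is not an amine).
pendant –COCH3: carbonyl C bonded to two carbons → ketone.
pendant –CH2OCH3: C–O–C linkage → ether.
C–N–C with sp³ carbons and no adjacent C=O → amine (secondary).
pendant –C(=O)X: carbonyl C bonded to C and halogen → acyl halide.
pendant –OC(=O)CH3: an acyloxy group → ester.
–C(=O)– with carbon on both sides → ketone.
pendant –C(=O)X: carbonyl C bonded to C and halogen → acyl halide.
pendant –CH2OH on an sp³ backbone C → alcohol.
terminal –CHO: carbonyl C bonded to H and C → aldehyde.
Aldehyde appears at: CHO → 1.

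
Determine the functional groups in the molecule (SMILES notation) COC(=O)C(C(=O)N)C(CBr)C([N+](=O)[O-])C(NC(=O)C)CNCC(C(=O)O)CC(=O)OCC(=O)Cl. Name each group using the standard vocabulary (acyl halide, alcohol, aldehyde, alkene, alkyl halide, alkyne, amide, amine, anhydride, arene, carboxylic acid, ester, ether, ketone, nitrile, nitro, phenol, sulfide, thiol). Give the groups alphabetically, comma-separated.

acyl halide, alkyl halide, amide, amine, carboxylic acid, ester, nitro

CH3O–C(=O)–: carbonyl C bonded to C and to –OCH3 → ester (not ketone + ether).
pendant –CONH2: carbonyl C bonded to C and N → amide.
pendant –CH2X: halogen on sp³ carbon → alkyl halide.
–NO2 on an sp³ carbon → nitro (the N=O is not a carbonyl).
pendant –NHC(=O)CH3: N bonded to a carbonyl → amide (not amine).
C–N–C with sp³ carbons and no adjacent C=O → amine (secondary).
pendant –COOH: carbonyl C bonded to C and –OH → carboxylic acid.
–C(=O)–O–C with C on the carbonyl side → ester.
–C(=O)Cl: carbonyl C bonded to C and to a halogen → acyl halide (not alkyl halide).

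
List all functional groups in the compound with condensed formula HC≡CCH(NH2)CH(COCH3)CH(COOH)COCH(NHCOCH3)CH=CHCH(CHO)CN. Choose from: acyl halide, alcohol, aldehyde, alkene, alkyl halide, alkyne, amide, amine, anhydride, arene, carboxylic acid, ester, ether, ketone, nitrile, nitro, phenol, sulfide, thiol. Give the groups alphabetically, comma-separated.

Taking each segment in turn:
  HC≡C: C≡C triple bond → alkyne.
  CH(NH2): –NH2 on an sp³ carbon with no adjacent C=O → amine.
  CH(COCH3): pendant –COCH3: carbonyl C bonded to two carbons → ketone.
  CH(COOH): pendant –COOH: carbonyl C bonded to C and –OH → carboxylic acid.
  CO: –C(=O)– with carbon on both sides → ketone.
  CH(NHCOCH3): pendant –NHC(=O)CH3: N bonded to a carbonyl → amide (not amine).
  CH=CH: C=C double bond → alkene.
  CH(CHO): pendant –CHO: carbonyl C bonded to C and H → aldehyde.
  CN: –C≡N: carbon triple-bonded to nitrogen → nitrile.

aldehyde, alkene, alkyne, amide, amine, carboxylic acid, ketone, nitrile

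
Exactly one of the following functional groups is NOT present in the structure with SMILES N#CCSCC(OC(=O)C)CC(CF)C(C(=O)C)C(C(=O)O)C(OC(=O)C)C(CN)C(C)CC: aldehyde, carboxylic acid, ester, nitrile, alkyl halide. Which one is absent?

aldehyde

nitrile: present (N≡C — N≡C–: carbon triple-bonded to nitrogen → nitrile).
carboxylic acid: present (CH(COOH) — pendant –COOH: carbonyl C bonded to C and –OH → carboxylic acid).
alkyl halide: present (CH(CH2F) — pendant –CH2X: halogen on sp³ carbon → alkyl halide).
ester: present (CH(OCOCH3) — pendant –OC(=O)CH3: an acyloxy group → ester).
aldehyde: absent. In CH(COCH3), the carbonyl carbon is bonded to two carbons, so it is a ketone, not an aldehyde. In CH(COOH), the carbonyl carbon bears –OH, not –H, so it is a carboxylic acid.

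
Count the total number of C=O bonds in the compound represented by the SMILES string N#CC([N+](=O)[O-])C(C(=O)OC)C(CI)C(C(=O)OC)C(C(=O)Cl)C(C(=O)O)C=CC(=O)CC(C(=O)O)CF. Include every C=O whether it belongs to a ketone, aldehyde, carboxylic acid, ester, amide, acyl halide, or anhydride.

6

CH(COOCH3): ester, 1 C=O (running total 1).
CH(COOCH3): ester, 1 C=O (running total 2).
CH(COCl): acyl halide, 1 C=O (running total 3).
CH(COOH): carboxylic acid, 1 C=O (running total 4).
CO: ketone, 1 C=O (running total 5).
CH(COOH): carboxylic acid, 1 C=O (running total 6).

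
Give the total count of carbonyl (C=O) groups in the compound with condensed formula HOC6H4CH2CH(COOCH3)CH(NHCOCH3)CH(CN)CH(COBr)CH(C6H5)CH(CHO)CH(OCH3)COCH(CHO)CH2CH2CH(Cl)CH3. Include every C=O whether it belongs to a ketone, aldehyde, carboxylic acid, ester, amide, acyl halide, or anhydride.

6

CH(COOCH3): ester, 1 C=O (running total 1).
CH(NHCOCH3): amide, 1 C=O (running total 2).
CH(COBr): acyl halide, 1 C=O (running total 3).
CH(CHO): aldehyde, 1 C=O (running total 4).
CO: ketone, 1 C=O (running total 5).
CH(CHO): aldehyde, 1 C=O (running total 6).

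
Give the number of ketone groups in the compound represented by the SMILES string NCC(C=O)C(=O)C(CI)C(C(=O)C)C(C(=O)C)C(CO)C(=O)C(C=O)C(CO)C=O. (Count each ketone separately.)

Working along the chain:
  H2NCH2: –NH2 on an sp³ carbon with no adjacent C=O → amine.
  CH(CHO): pendant –CHO: carbonyl C bonded to C and H → aldehyde.
  CO: –C(=O)– with carbon on both sides → ketone.
  CH(CH2I): pendant –CH2X: halogen on sp³ carbon → alkyl halide.
  CH(COCH3): pendant –COCH3: carbonyl C bonded to two carbons → ketone.
  CH(COCH3): pendant –COCH3: carbonyl C bonded to two carbons → ketone.
  CH(CH2OH): pendant –CH2OH on an sp³ backbone C → alcohol.
  CO: –C(=O)– with carbon on both sides → ketone.
  CH(CHO): pendant –CHO: carbonyl C bonded to C and H → aldehyde.
  CH(CH2OH): pendant –CH2OH on an sp³ backbone C → alcohol.
  CHO: terminal –CHO: carbonyl C bonded to H and C → aldehyde.
Ketone appears at: CO, CH(COCH3), CH(COCH3), CO → 4.

4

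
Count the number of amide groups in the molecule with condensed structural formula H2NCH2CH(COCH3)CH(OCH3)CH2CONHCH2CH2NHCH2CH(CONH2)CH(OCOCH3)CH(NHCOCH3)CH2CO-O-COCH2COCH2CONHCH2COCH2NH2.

Taking each segment in turn:
  H2NCH2: –NH2 on an sp³ carbon with no adjacent C=O → amine.
  CH(COCH3): pendant –COCH3: carbonyl C bonded to two carbons → ketone.
  CH(OCH3): pendant –OCH3: C–O–C with sp³ C, no adjacent C=O → ether.
  CH2CONHCH2: –C(=O)–N– linkage → amide (the N is not an amine).
  CH2NHCH2: C–N–C with sp³ carbons and no adjacent C=O → amine (secondary).
  CH(CONH2): pendant –CONH2: carbonyl C bonded to C and N → amide.
  CH(OCOCH3): pendant –OC(=O)CH3: an acyloxy group → ester.
  CH(NHCOCH3): pendant –NHC(=O)CH3: N bonded to a carbonyl → amide (not amine).
  CH2CO-O-COCH2: two acyl groups sharing one oxygen, –C(=O)–O–C(=O)– → anhydride.
  CO: –C(=O)– with carbon on both sides → ketone.
  CH2CONHCH2: –C(=O)–N– linkage → amide (the N is not an amine).
  CO: –C(=O)– with carbon on both sides → ketone.
  CH2NH2: –NH2 on an sp³ carbon with no adjacent C=O → amine.
Amide appears at: CH2CONHCH2, CH(CONH2), CH(NHCOCH3), CH2CONHCH2 → 4.

4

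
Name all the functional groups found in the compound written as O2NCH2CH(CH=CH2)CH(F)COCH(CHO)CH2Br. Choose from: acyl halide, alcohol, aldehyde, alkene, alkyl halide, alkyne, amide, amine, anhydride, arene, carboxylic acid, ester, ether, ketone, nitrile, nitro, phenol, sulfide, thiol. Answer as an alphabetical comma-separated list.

aldehyde, alkene, alkyl halide, ketone, nitro

Working along the chain:
  O2NCH2: –NO2 on carbon → nitro group.
  CH(CH=CH2): pendant –CH=CH2: C=C double bond → alkene.
  CH(F): halogen on an sp³ carbon → alkyl halide.
  CO: –C(=O)– with carbon on both sides → ketone.
  CH(CHO): pendant –CHO: carbonyl C bonded to C and H → aldehyde.
  CH2Br: halogen on an sp³ carbon → alkyl halide.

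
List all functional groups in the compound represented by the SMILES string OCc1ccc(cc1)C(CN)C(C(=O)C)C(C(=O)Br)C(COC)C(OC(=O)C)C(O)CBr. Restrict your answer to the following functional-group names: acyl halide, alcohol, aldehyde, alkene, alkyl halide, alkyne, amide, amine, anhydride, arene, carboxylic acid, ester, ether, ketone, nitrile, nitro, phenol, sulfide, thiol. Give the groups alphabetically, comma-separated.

acyl halide, alcohol, alkyl halide, amine, arene, ester, ether, ketone

Taking each segment in turn:
  HOCH2: HO– on an sp³ carbon → alcohol.
  C6H4: para-disubstituted benzene ring → arene.
  CH(CH2NH2): pendant –CH2NH2: N on sp³ C, no adjacent C=O → amine.
  CH(COCH3): pendant –COCH3: carbonyl C bonded to two carbons → ketone.
  CH(COBr): pendant –C(=O)X: carbonyl C bonded to C and halogen → acyl halide.
  CH(CH2OCH3): pendant –CH2OCH3: C–O–C linkage → ether.
  CH(OCOCH3): pendant –OC(=O)CH3: an acyloxy group → ester.
  CH(OH): –OH on an sp³ carbon → alcohol (secondary).
  CH2Br: halogen on an sp³ carbon → alkyl halide.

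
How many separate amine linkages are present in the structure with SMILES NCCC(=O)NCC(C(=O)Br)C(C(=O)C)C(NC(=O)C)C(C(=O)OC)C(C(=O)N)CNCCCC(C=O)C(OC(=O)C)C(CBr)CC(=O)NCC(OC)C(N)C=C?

3

–NH2 on an sp³ carbon with no adjacent C=O → amine.
–C(=O)–N– linkage → amide (the N is not an amine).
pendant –C(=O)X: carbonyl C bonded to C and halogen → acyl halide.
pendant –COCH3: carbonyl C bonded to two carbons → ketone.
pendant –NHC(=O)CH3: N bonded to a carbonyl → amide (not amine).
pendant –COOCH3: carbonyl C bonded to C and –OCH3 → ester.
pendant –CONH2: carbonyl C bonded to C and N → amide.
C–N–C with sp³ carbons and no adjacent C=O → amine (secondary).
pendant –CHO: carbonyl C bonded to C and H → aldehyde.
pendant –OC(=O)CH3: an acyloxy group → ester.
pendant –CH2X: halogen on sp³ carbon → alkyl halide.
–C(=O)–N– linkage → amide (the N is not an amine).
pendant –OCH3: C–O–C with sp³ C, no adjacent C=O → ether.
–NH2 on an sp³ carbon with no adjacent C=O → amine.
C=C double bond → alkene.
Amine appears at: H2NCH2, CH2NHCH2, CH(NH2) → 3.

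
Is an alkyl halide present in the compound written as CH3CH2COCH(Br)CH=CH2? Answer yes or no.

yes

Working along the chain:
  CO: –C(=O)– with carbon on both sides → ketone.
  CH(Br): halogen on an sp³ carbon → alkyl halide.
  CH=CH2: C=C double bond → alkene.
The CH(Br) segment supplies the alkyl halide: halogen on an sp³ carbon → alkyl halide.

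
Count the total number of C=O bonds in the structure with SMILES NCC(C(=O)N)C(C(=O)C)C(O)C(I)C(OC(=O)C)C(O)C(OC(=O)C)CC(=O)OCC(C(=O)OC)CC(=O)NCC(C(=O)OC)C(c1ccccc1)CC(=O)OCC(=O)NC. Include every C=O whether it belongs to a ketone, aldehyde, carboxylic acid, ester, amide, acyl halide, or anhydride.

CH(CONH2): amide, 1 C=O (running total 1).
CH(COCH3): ketone, 1 C=O (running total 2).
CH(OCOCH3): ester, 1 C=O (running total 3).
CH(OCOCH3): ester, 1 C=O (running total 4).
CH2COOCH2: ester, 1 C=O (running total 5).
CH(COOCH3): ester, 1 C=O (running total 6).
CH2CONHCH2: amide, 1 C=O (running total 7).
CH(COOCH3): ester, 1 C=O (running total 8).
CH2COOCH2: ester, 1 C=O (running total 9).
CONHCH3: amide, 1 C=O (running total 10).

10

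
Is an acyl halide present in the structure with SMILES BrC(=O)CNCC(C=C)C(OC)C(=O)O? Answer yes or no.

yes

–C(=O)Br: carbonyl C bonded to C and to a halogen → acyl halide (not alkyl halide).
C–N–C with sp³ carbons and no adjacent C=O → amine (secondary).
pendant –CH=CH2: C=C double bond → alkene.
pendant –OCH3: C–O–C with sp³ C, no adjacent C=O → ether.
–COOH: carbonyl C bonded to –OH and C → carboxylic acid (the –OH is not a separate alcohol).
The BrCO segment supplies the acyl halide: –C(=O)Br: carbonyl C bonded to C and to a halogen → acyl halide (not alkyl halide).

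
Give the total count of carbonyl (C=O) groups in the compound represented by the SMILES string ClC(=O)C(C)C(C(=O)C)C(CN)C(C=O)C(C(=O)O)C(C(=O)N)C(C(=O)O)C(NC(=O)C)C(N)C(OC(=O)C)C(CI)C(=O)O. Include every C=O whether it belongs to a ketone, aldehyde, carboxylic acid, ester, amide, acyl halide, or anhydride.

ClCO: acyl halide, 1 C=O (running total 1).
CH(COCH3): ketone, 1 C=O (running total 2).
CH(CHO): aldehyde, 1 C=O (running total 3).
CH(COOH): carboxylic acid, 1 C=O (running total 4).
CH(CONH2): amide, 1 C=O (running total 5).
CH(COOH): carboxylic acid, 1 C=O (running total 6).
CH(NHCOCH3): amide, 1 C=O (running total 7).
CH(OCOCH3): ester, 1 C=O (running total 8).
COOH: carboxylic acid, 1 C=O (running total 9).

9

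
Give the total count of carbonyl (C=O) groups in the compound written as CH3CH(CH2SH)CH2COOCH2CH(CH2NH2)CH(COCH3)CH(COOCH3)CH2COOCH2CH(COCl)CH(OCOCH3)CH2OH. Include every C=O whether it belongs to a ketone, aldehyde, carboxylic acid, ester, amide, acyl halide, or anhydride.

CH2COOCH2: ester, 1 C=O (running total 1).
CH(COCH3): ketone, 1 C=O (running total 2).
CH(COOCH3): ester, 1 C=O (running total 3).
CH2COOCH2: ester, 1 C=O (running total 4).
CH(COCl): acyl halide, 1 C=O (running total 5).
CH(OCOCH3): ester, 1 C=O (running total 6).

6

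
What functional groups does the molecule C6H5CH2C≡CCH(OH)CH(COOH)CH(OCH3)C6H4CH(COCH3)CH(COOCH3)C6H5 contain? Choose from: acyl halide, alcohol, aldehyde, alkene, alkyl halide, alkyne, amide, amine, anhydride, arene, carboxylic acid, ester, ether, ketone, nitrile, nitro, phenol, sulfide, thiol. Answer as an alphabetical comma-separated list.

alcohol, alkyne, arene, carboxylic acid, ester, ether, ketone

Working along the chain:
  C6H5: C6H5– phenyl ring → arene.
  C≡C: C≡C triple bond → alkyne.
  CH(OH): –OH on an sp³ carbon → alcohol (secondary).
  CH(COOH): pendant –COOH: carbonyl C bonded to C and –OH → carboxylic acid.
  CH(OCH3): pendant –OCH3: C–O–C with sp³ C, no adjacent C=O → ether.
  C6H4: para-disubstituted benzene ring → arene.
  CH(COCH3): pendant –COCH3: carbonyl C bonded to two carbons → ketone.
  CH(COOCH3): pendant –COOCH3: carbonyl C bonded to C and –OCH3 → ester.
  C6H5: –C6H5 phenyl ring → arene.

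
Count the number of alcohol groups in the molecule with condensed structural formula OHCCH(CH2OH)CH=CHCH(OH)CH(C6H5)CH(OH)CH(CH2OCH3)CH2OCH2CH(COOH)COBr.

terminal –CHO: carbonyl C bonded to H and C → aldehyde.
pendant –CH2OH on an sp³ backbone C → alcohol.
C=C double bond → alkene.
–OH on an sp³ carbon → alcohol (secondary).
pendant –C6H5: benzene ring → arene.
–OH on an sp³ carbon → alcohol (secondary).
pendant –CH2OCH3: C–O–C linkage → ether.
C–O–C with sp³ carbons on both sides and no adjacent C=O → ether.
pendant –COOH: carbonyl C bonded to C and –OH → carboxylic acid.
–C(=O)Br: carbonyl C bonded to C and to a halogen → acyl halide (not alkyl halide).
Alcohol appears at: CH(CH2OH), CH(OH), CH(OH) → 3.

3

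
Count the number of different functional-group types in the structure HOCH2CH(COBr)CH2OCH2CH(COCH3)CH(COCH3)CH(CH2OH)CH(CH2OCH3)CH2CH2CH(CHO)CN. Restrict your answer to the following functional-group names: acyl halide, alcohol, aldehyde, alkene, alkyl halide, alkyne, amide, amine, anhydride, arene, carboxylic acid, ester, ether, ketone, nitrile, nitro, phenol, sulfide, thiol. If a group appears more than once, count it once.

6

HO– on an sp³ carbon → alcohol.
pendant –C(=O)X: carbonyl C bonded to C and halogen → acyl halide.
C–O–C with sp³ carbons on both sides and no adjacent C=O → ether.
pendant –COCH3: carbonyl C bonded to two carbons → ketone.
pendant –COCH3: carbonyl C bonded to two carbons → ketone.
pendant –CH2OH on an sp³ backbone C → alcohol.
pendant –CH2OCH3: C–O–C linkage → ether.
pendant –CHO: carbonyl C bonded to C and H → aldehyde.
–C≡N: carbon triple-bonded to nitrogen → nitrile.
Distinct types present: acyl halide, alcohol, aldehyde, ether, ketone, nitrile.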